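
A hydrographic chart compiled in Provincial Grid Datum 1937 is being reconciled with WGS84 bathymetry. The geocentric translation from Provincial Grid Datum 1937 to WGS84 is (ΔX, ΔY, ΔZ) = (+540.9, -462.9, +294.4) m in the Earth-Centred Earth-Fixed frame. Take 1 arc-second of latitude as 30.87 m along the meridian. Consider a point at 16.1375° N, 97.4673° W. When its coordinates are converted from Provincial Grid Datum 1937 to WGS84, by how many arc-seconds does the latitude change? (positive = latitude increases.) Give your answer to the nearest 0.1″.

sin φ = 0.277943, cos φ = 0.960597, sin λ = -0.991519, cos λ = -0.129960.
North component: ΔN = −sin φ cos λ·ΔX − sin φ sin λ·ΔY + cos φ·ΔZ = −(0.277943)(-0.129960)(540.9) − (0.277943)(-0.991519)(-462.9) + (0.960597)(294.4) = 174.77 m.
1° of latitude spans 3600 × 30.87 = 111132 m, so Δφ = 174.77 / 111132 × 3600 = 5.661″.

Δφ = 5.7″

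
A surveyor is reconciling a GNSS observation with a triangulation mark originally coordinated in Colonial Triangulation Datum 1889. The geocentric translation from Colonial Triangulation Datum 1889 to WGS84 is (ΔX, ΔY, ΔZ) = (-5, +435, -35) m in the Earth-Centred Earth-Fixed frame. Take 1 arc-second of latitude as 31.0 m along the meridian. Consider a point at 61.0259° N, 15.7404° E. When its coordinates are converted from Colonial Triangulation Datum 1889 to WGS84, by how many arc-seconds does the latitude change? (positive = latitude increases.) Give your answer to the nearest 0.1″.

Δφ = -3.7″

sin φ = 0.874839, cos φ = 0.484414, sin λ = 0.271279, cos λ = 0.962501.
North component: ΔN = −sin φ cos λ·ΔX − sin φ sin λ·ΔY + cos φ·ΔZ = −(0.874839)(0.962501)(-5) − (0.874839)(0.271279)(435) + (0.484414)(-35) = -115.98 m.
1° of latitude spans 3600 × 31.00 = 111600 m, so Δφ = -115.98 / 111600 × 3600 = -3.741″.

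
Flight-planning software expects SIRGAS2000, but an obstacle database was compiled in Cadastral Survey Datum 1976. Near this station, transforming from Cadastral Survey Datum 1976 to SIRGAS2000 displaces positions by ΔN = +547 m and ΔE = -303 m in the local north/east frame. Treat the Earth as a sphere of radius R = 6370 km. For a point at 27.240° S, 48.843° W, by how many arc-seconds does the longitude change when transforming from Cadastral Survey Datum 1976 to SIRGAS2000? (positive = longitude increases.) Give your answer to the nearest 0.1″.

At latitude -27.240°, cos φ = 0.889097.
One radian of longitude at latitude φ spans R cos φ, so Δλ = ΔE / (R cos φ) = -303.0 / (6370000 × 0.889097) = -5.3500e-05 rad = -11.035″.

Δλ = -11.0″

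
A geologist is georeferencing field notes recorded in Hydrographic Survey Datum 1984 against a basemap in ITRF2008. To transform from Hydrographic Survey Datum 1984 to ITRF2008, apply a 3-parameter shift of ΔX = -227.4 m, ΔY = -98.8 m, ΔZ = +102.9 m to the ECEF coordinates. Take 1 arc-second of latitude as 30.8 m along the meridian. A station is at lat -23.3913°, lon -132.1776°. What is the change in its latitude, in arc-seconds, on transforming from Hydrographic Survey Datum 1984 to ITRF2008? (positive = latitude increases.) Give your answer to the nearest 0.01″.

Δφ = 5.98″

sin φ = -0.397009, cos φ = 0.917815, sin λ = -0.741067, cos λ = -0.671431.
North component: ΔN = −sin φ cos λ·ΔX − sin φ sin λ·ΔY + cos φ·ΔZ = −(-0.397009)(-0.671431)(-227.4) − (-0.397009)(-0.741067)(-98.8) + (0.917815)(102.9) = 184.13 m.
1° of latitude spans 3600 × 30.80 = 110880 m, so Δφ = 184.13 / 110880 × 3600 = 5.978″.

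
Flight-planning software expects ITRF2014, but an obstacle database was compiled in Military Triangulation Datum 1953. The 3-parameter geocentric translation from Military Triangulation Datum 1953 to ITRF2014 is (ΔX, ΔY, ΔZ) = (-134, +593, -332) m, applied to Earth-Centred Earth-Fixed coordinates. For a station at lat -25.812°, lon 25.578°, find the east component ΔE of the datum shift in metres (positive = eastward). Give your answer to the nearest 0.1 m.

The local east axis at (φ, λ) is (−sin λ, cos λ, 0), so ΔE = −sin(25.578°)·(-134) + cos(25.578°)·593 = 592.74 m.

ΔE = 592.7 m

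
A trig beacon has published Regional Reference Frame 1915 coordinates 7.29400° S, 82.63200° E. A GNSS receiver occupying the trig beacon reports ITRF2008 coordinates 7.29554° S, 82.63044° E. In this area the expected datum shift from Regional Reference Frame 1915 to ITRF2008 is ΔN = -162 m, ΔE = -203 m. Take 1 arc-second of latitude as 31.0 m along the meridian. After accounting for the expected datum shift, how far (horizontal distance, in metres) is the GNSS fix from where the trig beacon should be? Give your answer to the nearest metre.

Observed coordinate differences: Δφ = -0.00154°, Δλ = -0.00156°.
Converting to metres (1° lat = 111600 m, cos φ = 0.991908): observed ΔN = -171.9 m, observed ΔE = -172.7 m.
Subtracting the expected shift leaves a residual of -171.9 − (-162) = -9.9 m north and -172.7 − (-203) = 30.3 m east.
Residual distance = √((-9.9)² + 30.3²) = 31.9 m.

32 m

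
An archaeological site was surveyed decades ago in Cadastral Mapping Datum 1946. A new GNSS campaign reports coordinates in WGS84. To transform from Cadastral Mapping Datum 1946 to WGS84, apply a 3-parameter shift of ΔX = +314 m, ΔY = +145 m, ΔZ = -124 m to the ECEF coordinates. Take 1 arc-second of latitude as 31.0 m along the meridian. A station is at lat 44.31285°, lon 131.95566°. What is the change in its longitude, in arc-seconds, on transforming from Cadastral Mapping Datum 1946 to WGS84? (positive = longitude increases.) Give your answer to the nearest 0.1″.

Δλ = -14.9″

sin φ = 0.698576, cos φ = 0.715536, sin λ = 0.743662, cos λ = -0.668555.
East component: ΔE = −sin λ·ΔX + cos λ·ΔY = −(0.743662)(314) + (-0.668555)(145) = -330.45 m.
1° of latitude spans 3600 × 31.00 = 111600 m; at latitude φ, 1° of longitude spans that × cos φ = 79853.8 m, so Δλ = -330.45 / 79853.8 × 3600 = -14.897″.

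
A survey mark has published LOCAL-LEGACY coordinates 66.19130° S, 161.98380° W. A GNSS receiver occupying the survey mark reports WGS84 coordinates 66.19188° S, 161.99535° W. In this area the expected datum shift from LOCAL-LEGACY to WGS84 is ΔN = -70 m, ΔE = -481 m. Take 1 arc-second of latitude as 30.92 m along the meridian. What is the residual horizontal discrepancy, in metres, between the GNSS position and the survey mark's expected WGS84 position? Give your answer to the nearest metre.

38 m

Observed coordinate differences: Δφ = -0.00058°, Δλ = -0.01155°.
Converting to metres (1° lat = 111312 m, cos φ = 0.403684): observed ΔN = -64.6 m, observed ΔE = -519.0 m.
Subtracting the expected shift leaves a residual of -64.6 − (-70) = 5.4 m north and -519.0 − (-481) = -38.0 m east.
Residual distance = √(5.4² + (-38.0)²) = 38.4 m.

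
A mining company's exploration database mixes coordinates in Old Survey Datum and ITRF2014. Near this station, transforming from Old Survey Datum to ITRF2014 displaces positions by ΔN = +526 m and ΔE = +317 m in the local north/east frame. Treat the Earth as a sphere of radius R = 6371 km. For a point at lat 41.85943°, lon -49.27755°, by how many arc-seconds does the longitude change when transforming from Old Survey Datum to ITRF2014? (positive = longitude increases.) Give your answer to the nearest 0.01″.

At latitude 41.85943°, cos φ = 0.744784.
One radian of longitude at latitude φ spans R cos φ, so Δλ = ΔE / (R cos φ) = 317.0 / (6371000 × 0.744784) = 6.6807e-05 rad = 13.780″.

Δλ = 13.78″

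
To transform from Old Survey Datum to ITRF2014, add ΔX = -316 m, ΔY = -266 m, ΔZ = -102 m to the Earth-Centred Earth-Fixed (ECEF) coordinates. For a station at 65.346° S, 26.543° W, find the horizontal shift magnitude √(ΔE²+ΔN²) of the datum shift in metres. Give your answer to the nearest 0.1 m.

The local east axis at (φ, λ) is (−sin λ, cos λ, 0), so ΔE = −sin(-26.543°)·(-316) + cos(-26.543°)·(-266) = -379.17 m.
The local north axis is (−sin φ cos λ, −sin φ sin λ, cos φ), giving ΔN = -256.924 + 108.032 − 42.548 = -191.44 m.
Horizontal magnitude = √(ΔE² + ΔN²) = √((-379.17)² + (-191.44)²) = 424.76 m.

424.8 m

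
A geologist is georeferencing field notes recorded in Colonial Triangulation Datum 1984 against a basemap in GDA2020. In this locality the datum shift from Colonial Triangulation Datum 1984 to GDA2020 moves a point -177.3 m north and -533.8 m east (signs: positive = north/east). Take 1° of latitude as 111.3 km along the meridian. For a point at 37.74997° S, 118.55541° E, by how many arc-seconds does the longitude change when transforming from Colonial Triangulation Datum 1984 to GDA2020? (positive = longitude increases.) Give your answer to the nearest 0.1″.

At latitude -37.74997°, cos φ = 0.790690.
1° of longitude at this latitude = 111.3 × cos φ = 88.00 km, so Δλ = -533.8 / 88003.8 = -0.0060656° = -21.836″.

Δλ = -21.8″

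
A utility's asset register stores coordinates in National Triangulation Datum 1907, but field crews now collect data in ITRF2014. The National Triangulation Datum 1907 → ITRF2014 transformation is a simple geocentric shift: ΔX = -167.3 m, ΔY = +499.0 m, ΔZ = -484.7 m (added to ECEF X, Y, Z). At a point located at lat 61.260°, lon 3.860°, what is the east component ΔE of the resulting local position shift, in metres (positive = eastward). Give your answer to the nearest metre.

ΔE = 509 m

At φ = 61.260°, λ = 3.860°: sin φ = 0.876811, cos φ = 0.480836, sin λ = 0.067319, cos λ = 0.997732.
ΔE = −sin λ·ΔX + cos λ·ΔY = −(0.067319)·(-167.3) + (0.997732)·(499.0) = 509.13 m.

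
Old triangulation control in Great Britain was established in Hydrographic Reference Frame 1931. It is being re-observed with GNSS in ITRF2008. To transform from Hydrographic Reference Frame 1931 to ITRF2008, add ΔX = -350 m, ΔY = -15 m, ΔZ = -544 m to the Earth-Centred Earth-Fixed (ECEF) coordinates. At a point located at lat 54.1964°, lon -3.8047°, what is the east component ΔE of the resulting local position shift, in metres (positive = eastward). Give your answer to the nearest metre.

ΔE = -38 m

At φ = 54.1964°, λ = -3.8047°: sin φ = 0.811027, cos φ = 0.585009, sin λ = -0.066356, cos λ = 0.997796.
ΔE = −sin λ·ΔX + cos λ·ΔY = −(-0.066356)·(-350) + (0.997796)·(-15) = -38.19 m.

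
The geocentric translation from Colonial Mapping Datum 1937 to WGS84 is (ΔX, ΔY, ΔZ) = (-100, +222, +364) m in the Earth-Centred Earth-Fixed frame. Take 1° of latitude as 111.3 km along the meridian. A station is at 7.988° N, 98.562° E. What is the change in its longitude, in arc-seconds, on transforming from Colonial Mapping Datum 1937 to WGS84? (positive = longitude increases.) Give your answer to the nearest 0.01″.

sin φ = 0.138966, cos φ = 0.990297, sin λ = 0.988855, cos λ = -0.148880.
East component: ΔE = −sin λ·ΔX + cos λ·ΔY = −(0.988855)(-100) + (-0.148880)(222) = 65.83 m.
1° of latitude spans 111300 m; at latitude φ, 1° of longitude spans that × cos φ = 110220.1 m, so Δλ = 65.83 / 110220.1 × 3600 = 2.150″.

Δλ = 2.15″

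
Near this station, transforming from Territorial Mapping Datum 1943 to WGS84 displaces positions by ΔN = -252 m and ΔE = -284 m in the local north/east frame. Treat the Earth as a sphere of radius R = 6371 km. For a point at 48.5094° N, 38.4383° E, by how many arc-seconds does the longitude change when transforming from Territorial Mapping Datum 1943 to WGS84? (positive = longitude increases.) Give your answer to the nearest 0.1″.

At latitude 48.5094°, cos φ = 0.662497.
One radian of longitude at latitude φ spans R cos φ, so Δλ = ΔE / (R cos φ) = -284.0 / (6371000 × 0.662497) = -6.7286e-05 rad = -13.879″.

Δλ = -13.9″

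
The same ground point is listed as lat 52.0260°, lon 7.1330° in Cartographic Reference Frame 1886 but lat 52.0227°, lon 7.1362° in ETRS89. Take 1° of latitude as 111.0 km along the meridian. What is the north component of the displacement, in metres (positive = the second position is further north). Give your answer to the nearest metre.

Δφ = 52.0227° − 52.0260° = -0.0033°; Δλ = 7.1362° − 7.1330° = +0.0032°.
ΔN = Δφ × 111000 = -366.3 m; ΔE = Δλ × 111000 × cos(52.0260°) = +0.0032 × 111000 × 0.615304 = 218.6 m.

ΔN = -366 m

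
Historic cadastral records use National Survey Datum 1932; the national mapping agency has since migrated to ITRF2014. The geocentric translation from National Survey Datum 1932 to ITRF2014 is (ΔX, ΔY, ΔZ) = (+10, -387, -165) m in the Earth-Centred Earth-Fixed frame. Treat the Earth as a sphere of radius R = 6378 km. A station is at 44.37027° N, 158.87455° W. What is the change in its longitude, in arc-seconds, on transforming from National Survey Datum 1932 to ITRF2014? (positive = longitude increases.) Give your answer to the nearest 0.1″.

sin φ = 0.699293, cos φ = 0.714836, sin λ = -0.360411, cos λ = -0.932794.
East component: ΔE = −sin λ·ΔX + cos λ·ΔY = −(-0.360411)(10) + (-0.932794)(-387) = 364.60 m.
1° of latitude spans πR/180 = 111317 m; at latitude φ, 1° of longitude spans that × cos φ = 79573.4 m, so Δλ = 364.60 / 79573.4 × 3600 = 16.495″.

Δλ = 16.5″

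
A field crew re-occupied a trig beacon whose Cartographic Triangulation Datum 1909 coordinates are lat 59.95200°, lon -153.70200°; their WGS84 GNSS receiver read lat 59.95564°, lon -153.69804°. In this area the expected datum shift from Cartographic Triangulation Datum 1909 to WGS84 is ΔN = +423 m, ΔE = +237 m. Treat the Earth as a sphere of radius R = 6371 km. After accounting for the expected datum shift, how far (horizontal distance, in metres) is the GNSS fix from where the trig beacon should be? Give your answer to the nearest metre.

Observed coordinate differences: Δφ = +0.00364°, Δλ = +0.00396°.
Converting to metres (1° lat = 111195 m, cos φ = 0.500725): observed ΔN = 404.7 m, observed ΔE = 220.5 m.
Subtracting the expected shift leaves a residual of 404.7 − (423) = -18.3 m north and 220.5 − (237) = -16.5 m east.
Residual distance = √((-18.3)² + (-16.5)²) = 24.6 m.

25 m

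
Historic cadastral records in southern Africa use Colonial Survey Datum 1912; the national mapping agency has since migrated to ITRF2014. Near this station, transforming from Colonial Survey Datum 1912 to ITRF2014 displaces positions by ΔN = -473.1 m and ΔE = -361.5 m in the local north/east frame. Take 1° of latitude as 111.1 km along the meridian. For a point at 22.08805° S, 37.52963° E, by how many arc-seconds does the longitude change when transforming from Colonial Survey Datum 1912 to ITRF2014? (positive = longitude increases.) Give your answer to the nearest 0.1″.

Δλ = -12.6″

At latitude -22.08805°, cos φ = 0.926607.
1° of longitude at this latitude = 111.1 × cos φ = 102.95 km, so Δλ = -361.5 / 102946.0 = -0.0035115° = -12.642″.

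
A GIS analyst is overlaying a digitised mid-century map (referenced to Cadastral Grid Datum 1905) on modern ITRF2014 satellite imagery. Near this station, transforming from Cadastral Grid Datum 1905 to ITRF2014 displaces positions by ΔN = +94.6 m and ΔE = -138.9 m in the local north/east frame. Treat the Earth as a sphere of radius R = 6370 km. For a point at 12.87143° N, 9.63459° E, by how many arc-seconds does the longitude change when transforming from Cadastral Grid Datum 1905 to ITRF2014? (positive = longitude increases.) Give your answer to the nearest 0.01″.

At latitude 12.87143°, cos φ = 0.974872.
One radian of longitude at latitude φ spans R cos φ, so Δλ = ΔE / (R cos φ) = -138.9 / (6370000 × 0.974872) = -2.2367e-05 rad = -4.614″.

Δλ = -4.61″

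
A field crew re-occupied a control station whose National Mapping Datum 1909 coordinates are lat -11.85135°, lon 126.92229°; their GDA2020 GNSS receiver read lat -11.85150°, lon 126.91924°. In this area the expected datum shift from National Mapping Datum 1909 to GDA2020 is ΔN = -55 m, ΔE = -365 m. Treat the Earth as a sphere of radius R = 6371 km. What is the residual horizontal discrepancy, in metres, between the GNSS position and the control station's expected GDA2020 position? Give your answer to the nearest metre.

Observed coordinate differences: Δφ = -0.00015°, Δλ = -0.00305°.
Converting to metres (1° lat = 111195 m, cos φ = 0.978684): observed ΔN = -16.7 m, observed ΔE = -331.9 m.
Subtracting the expected shift leaves a residual of -16.7 − (-55) = 38.3 m north and -331.9 − (-365) = 33.1 m east.
Residual distance = √(38.3² + 33.1²) = 50.6 m.

51 m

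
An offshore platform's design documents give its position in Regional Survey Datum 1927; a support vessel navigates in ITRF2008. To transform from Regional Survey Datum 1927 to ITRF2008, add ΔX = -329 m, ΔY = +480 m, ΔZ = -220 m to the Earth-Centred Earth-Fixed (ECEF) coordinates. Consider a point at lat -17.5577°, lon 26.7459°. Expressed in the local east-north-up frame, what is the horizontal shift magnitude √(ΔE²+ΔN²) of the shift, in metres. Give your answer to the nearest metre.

622 m

The local east axis at (φ, λ) is (−sin λ, cos λ, 0), so ΔE = −sin(26.7459°)·(-329) + cos(26.7459°)·480 = 576.71 m.
The local north axis is (−sin φ cos λ, −sin φ sin λ, cos φ), giving ΔN = -88.630 + 65.165 − 209.751 = -233.22 m.
Horizontal magnitude = √(ΔE² + ΔN²) = √(576.71² + (-233.22)²) = 622.08 m.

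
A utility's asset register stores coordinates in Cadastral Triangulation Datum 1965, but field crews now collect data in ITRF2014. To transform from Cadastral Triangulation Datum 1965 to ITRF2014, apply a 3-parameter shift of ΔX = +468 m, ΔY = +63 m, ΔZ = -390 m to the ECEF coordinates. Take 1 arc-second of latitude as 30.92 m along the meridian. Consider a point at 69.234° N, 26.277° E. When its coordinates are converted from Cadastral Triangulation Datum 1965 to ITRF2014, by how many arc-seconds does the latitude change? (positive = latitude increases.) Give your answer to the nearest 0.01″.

Δφ = -18.01″

sin φ = 0.935036, cos φ = 0.354552, sin λ = 0.442711, cos λ = 0.896664.
North component: ΔN = −sin φ cos λ·ΔX − sin φ sin λ·ΔY + cos φ·ΔZ = −(0.935036)(0.896664)(468) − (0.935036)(0.442711)(63) + (0.354552)(-390) = -556.73 m.
1° of latitude spans 3600 × 30.92 = 111312 m, so Δφ = -556.73 / 111312 × 3600 = -18.006″.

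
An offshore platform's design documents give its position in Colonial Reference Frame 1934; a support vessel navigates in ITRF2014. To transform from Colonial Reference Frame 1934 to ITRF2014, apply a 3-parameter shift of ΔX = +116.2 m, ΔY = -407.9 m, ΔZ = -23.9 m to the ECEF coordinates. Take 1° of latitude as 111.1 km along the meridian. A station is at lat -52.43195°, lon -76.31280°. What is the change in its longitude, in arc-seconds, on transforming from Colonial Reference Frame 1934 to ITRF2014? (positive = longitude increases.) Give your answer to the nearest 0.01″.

sin φ = -0.792630, cos φ = 0.609703, sin λ = -0.971602, cos λ = 0.236621.
East component: ΔE = −sin λ·ΔX + cos λ·ΔY = −(-0.971602)(116.2) + (0.236621)(-407.9) = 16.38 m.
1° of latitude spans 111100 m; at latitude φ, 1° of longitude spans that × cos φ = 67738.0 m, so Δλ = 16.38 / 67738.0 × 3600 = 0.871″.

Δλ = 0.87″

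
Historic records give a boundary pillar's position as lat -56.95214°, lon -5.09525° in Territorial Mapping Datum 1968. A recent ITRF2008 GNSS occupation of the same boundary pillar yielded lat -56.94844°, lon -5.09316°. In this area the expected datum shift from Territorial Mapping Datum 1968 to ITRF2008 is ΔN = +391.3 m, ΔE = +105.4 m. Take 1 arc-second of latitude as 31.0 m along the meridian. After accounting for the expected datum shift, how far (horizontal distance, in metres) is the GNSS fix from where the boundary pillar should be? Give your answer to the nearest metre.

31 m

Observed coordinate differences: Δφ = +0.00370°, Δλ = +0.00209°.
Converting to metres (1° lat = 111600 m, cos φ = 0.545339): observed ΔN = 412.9 m, observed ΔE = 127.2 m.
Subtracting the expected shift leaves a residual of 412.9 − (391.3) = 21.6 m north and 127.2 − (105.4) = 21.8 m east.
Residual distance = √(21.6² + 21.8²) = 30.7 m.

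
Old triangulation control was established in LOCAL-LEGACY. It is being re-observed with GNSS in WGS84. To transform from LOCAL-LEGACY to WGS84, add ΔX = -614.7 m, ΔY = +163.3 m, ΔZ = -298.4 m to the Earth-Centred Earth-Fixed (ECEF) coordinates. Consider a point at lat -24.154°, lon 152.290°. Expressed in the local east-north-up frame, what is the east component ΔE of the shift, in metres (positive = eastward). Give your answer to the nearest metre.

ΔE = 141 m

The local east axis at (φ, λ) is (−sin λ, cos λ, 0), so ΔE = −sin(152.290°)·(-614.7) + cos(152.290°)·163.3 = 141.26 m.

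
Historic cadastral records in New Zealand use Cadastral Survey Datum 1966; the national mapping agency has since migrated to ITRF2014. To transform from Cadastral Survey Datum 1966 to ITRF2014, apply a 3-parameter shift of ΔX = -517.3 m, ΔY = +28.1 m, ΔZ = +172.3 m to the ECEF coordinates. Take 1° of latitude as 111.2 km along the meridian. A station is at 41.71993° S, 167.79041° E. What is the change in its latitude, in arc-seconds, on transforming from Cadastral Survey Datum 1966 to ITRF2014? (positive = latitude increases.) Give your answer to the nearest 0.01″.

sin φ = -0.665490, cos φ = 0.746407, sin λ = 0.211488, cos λ = -0.977381.
North component: ΔN = −sin φ cos λ·ΔX − sin φ sin λ·ΔY + cos φ·ΔZ = −(-0.665490)(-0.977381)(-517.3) − (-0.665490)(0.211488)(28.1) + (0.746407)(172.3) = 469.03 m.
1° of latitude spans 111200 m, so Δφ = 469.03 / 111200 × 3600 = 15.184″.

Δφ = 15.18″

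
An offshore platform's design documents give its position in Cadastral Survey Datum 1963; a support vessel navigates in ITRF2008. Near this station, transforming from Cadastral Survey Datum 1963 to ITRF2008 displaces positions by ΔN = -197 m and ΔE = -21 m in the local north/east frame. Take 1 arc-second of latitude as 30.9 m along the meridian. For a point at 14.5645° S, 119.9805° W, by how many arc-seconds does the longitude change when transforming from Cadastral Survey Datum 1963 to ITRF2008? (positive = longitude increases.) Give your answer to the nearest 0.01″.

At latitude -14.5645°, cos φ = 0.967865.
1″ of longitude at this latitude = 30.90 × cos φ = 29.9070 m, so Δλ = -21.0 / 29.9070 = -0.702″.

Δλ = -0.70″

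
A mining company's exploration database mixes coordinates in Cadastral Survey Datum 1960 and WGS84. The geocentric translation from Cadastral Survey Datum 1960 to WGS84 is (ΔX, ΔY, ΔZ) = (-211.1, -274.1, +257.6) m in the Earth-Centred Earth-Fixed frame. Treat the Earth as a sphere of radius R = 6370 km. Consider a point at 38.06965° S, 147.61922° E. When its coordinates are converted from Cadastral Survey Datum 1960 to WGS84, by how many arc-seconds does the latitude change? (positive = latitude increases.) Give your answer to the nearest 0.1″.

sin φ = -0.616619, cos φ = 0.787262, sin λ = 0.535544, cos λ = -0.844508.
North component: ΔN = −sin φ cos λ·ΔX − sin φ sin λ·ΔY + cos φ·ΔZ = −(-0.616619)(-0.844508)(-211.1) − (-0.616619)(0.535544)(-274.1) + (0.787262)(257.6) = 222.21 m.
1° of latitude spans πR/180 = 111177 m, so Δφ = 222.21 / 111177 × 3600 = 7.195″.

Δφ = 7.2″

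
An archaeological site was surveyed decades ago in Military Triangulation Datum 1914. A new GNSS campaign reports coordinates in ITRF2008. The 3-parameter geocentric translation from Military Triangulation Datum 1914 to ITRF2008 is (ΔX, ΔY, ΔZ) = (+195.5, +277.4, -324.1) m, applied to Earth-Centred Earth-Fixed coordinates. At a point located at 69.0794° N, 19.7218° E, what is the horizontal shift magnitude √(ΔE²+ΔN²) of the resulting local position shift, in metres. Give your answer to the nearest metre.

423 m

At φ = 69.0794°, λ = 19.7218°: sin φ = 0.934076, cos φ = 0.357074, sin λ = 0.337453, cos λ = 0.941342.
ΔE = −sin λ·ΔX + cos λ·ΔY = −(0.337453)·(195.5) + (0.941342)·(277.4) = 195.16 m.
ΔN = −sin φ cos λ·ΔX − sin φ sin λ·ΔY + cos φ·ΔZ = −(0.934076)(0.941342)(195.5) − (0.934076)(0.337453)(277.4) + (0.357074)(-324.1) = -375.07 m.
Horizontal magnitude = √(ΔE² + ΔN²) = √(195.16² + (-375.07)²) = 422.80 m.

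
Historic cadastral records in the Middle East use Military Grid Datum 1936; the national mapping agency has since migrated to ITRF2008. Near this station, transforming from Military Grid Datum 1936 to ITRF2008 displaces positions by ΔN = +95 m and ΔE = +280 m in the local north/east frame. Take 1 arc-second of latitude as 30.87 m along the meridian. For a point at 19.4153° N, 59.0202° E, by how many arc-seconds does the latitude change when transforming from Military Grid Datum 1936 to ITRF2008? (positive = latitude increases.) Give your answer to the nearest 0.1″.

Δφ = 3.1″

1″ of latitude = 30.87 m, so Δφ = 95.0 / 30.87 = 3.077″.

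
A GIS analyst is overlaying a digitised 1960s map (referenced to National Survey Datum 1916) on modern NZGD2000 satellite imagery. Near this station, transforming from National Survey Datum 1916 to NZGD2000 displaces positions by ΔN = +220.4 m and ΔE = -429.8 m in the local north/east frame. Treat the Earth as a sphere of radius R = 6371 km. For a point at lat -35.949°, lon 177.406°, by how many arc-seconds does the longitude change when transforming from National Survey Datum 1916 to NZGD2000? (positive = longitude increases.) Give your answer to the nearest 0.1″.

Δλ = -17.2″

At latitude -35.949°, cos φ = 0.809540.
One radian of longitude at latitude φ spans R cos φ, so Δλ = ΔE / (R cos φ) = -429.8 / (6371000 × 0.809540) = -8.3334e-05 rad = -17.189″.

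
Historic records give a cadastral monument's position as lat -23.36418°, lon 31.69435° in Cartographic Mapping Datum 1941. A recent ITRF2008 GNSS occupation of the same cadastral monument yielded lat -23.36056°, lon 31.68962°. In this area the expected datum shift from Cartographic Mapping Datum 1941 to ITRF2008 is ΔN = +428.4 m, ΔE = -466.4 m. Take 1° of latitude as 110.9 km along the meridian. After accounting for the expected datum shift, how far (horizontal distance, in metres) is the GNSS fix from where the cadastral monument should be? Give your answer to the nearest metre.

Observed coordinate differences: Δφ = +0.00362°, Δλ = -0.00473°.
Converting to metres (1° lat = 110900 m, cos φ = 0.918003): observed ΔN = 401.5 m, observed ΔE = -481.5 m.
Subtracting the expected shift leaves a residual of 401.5 − (428.4) = -26.9 m north and -481.5 − (-466.4) = -15.1 m east.
Residual distance = √((-26.9)² + (-15.1)²) = 30.9 m.

31 m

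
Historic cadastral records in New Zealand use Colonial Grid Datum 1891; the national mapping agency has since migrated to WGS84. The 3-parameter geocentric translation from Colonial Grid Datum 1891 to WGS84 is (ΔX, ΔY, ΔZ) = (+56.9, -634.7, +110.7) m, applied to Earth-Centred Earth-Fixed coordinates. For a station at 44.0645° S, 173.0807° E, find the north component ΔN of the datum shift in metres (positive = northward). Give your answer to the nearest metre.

The local north axis is (−sin φ cos λ, −sin φ sin λ, cos φ), giving ΔN = -39.284 − 53.178 + 79.544 = -12.92 m.

ΔN = -13 m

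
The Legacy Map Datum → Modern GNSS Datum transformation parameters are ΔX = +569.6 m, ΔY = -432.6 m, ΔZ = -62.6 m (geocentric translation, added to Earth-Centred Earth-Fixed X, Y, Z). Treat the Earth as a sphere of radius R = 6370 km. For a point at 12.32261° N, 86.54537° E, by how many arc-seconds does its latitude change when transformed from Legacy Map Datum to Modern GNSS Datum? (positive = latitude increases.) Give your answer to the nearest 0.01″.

Δφ = 0.77″

sin φ = 0.213416, cos φ = 0.976961, sin λ = 0.998183, cos λ = 0.060258.
North component: ΔN = −sin φ cos λ·ΔX − sin φ sin λ·ΔY + cos φ·ΔZ = −(0.213416)(0.060258)(569.6) − (0.213416)(0.998183)(-432.6) + (0.976961)(-62.6) = 23.67 m.
1° of latitude spans πR/180 = 111177 m, so Δφ = 23.67 / 111177 × 3600 = 0.767″.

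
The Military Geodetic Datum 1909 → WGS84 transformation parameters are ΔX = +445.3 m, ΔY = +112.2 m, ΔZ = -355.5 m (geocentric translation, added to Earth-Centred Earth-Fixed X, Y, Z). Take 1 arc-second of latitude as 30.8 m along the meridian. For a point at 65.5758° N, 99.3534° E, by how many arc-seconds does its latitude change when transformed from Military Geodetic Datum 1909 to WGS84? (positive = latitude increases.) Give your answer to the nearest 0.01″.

sin φ = 0.910509, cos φ = 0.413489, sin λ = 0.986705, cos λ = -0.162524.
North component: ΔN = −sin φ cos λ·ΔX − sin φ sin λ·ΔY + cos φ·ΔZ = −(0.910509)(-0.162524)(445.3) − (0.910509)(0.986705)(112.2) + (0.413489)(-355.5) = -181.90 m.
1° of latitude spans 3600 × 30.80 = 110880 m, so Δφ = -181.90 / 110880 × 3600 = -5.906″.

Δφ = -5.91″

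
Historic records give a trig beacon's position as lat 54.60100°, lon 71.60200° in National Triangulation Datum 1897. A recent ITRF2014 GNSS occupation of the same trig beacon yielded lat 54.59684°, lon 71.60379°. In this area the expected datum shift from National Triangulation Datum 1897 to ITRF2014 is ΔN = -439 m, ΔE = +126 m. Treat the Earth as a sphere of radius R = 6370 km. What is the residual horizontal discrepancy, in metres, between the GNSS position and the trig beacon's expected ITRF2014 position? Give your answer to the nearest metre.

Observed coordinate differences: Δφ = -0.00416°, Δλ = +0.00179°.
Converting to metres (1° lat = 111177 m, cos φ = 0.579267): observed ΔN = -462.5 m, observed ΔE = 115.3 m.
Subtracting the expected shift leaves a residual of -462.5 − (-439) = -23.5 m north and 115.3 − (126) = -10.7 m east.
Residual distance = √((-23.5)² + (-10.7)²) = 25.8 m.

26 m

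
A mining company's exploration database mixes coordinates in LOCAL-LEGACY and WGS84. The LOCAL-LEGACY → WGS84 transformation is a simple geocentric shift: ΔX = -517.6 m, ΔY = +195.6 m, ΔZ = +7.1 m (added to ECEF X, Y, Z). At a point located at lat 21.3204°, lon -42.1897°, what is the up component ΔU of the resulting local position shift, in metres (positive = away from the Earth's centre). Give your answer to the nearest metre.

At φ = 21.3204°, λ = -42.1897°: sin φ = 0.363583, cos φ = 0.931562, sin λ = -0.671587, cos λ = 0.740925.
ΔU = cos φ cos λ·ΔX + cos φ sin λ·ΔY + sin φ·ΔZ = (0.931562)(0.740925)(-517.6) + (0.931562)(-0.671587)(195.6) + (0.363583)(7.1) = -477.05 m.

ΔU = -477 m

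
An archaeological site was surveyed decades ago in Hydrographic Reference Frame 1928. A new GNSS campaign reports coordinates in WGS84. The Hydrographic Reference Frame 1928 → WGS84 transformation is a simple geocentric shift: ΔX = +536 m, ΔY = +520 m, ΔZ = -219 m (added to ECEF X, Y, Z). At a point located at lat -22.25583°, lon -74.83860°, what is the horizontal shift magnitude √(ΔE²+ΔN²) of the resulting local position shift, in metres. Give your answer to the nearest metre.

The local east axis at (φ, λ) is (−sin λ, cos λ, 0), so ΔE = −sin(-74.83860°)·536 + cos(-74.83860°)·520 = 653.34 m.
The local north axis is (−sin φ cos λ, −sin φ sin λ, cos φ), giving ΔN = 53.094 − 190.091 − 202.685 = -339.68 m.
Horizontal magnitude = √(ΔE² + ΔN²) = √(653.34² + (-339.68)²) = 736.37 m.

736 m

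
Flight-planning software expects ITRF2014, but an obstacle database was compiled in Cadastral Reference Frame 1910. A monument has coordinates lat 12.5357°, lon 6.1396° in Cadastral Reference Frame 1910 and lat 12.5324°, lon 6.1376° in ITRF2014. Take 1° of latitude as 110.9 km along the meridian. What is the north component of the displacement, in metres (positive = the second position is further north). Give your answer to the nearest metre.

ΔN = -366 m

Δφ = 12.5324° − 12.5357° = -0.0033°; Δλ = 6.1376° − 6.1396° = -0.0020°.
ΔN = Δφ × 110900 = -366.0 m; ΔE = Δλ × 110900 × cos(12.5357°) = -0.0020 × 110900 × 0.976161 = -216.5 m.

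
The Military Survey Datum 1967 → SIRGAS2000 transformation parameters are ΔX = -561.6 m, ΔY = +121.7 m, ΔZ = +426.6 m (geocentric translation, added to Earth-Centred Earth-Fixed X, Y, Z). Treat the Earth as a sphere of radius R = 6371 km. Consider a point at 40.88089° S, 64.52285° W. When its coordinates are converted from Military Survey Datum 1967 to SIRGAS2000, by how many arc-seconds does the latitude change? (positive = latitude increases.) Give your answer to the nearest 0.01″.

sin φ = -0.654489, cos φ = 0.756072, sin λ = -0.902757, cos λ = 0.430151.
North component: ΔN = −sin φ cos λ·ΔX − sin φ sin λ·ΔY + cos φ·ΔZ = −(-0.654489)(0.430151)(-561.6) − (-0.654489)(-0.902757)(121.7) + (0.756072)(426.6) = 92.53 m.
1° of latitude spans πR/180 = 111195 m, so Δφ = 92.53 / 111195 × 3600 = 2.996″.

Δφ = 3.00″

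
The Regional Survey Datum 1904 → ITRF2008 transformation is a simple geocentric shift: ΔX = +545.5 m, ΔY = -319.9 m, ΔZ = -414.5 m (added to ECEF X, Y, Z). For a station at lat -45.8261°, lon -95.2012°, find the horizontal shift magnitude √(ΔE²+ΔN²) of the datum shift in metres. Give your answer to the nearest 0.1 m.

At φ = -45.8261°, λ = -95.2012°: sin φ = -0.717228, cos φ = 0.696838, sin λ = -0.995883, cos λ = -0.090653.
ΔE = −sin λ·ΔX + cos λ·ΔY = −(-0.995883)·(545.5) + (-0.090653)·(-319.9) = 572.25 m.
ΔN = −sin φ cos λ·ΔX − sin φ sin λ·ΔY + cos φ·ΔZ = −(-0.717228)(-0.090653)(545.5) − (-0.717228)(-0.995883)(-319.9) + (0.696838)(-414.5) = -95.81 m.
Horizontal magnitude = √(ΔE² + ΔN²) = √(572.25² + (-95.81)²) = 580.22 m.

580.2 m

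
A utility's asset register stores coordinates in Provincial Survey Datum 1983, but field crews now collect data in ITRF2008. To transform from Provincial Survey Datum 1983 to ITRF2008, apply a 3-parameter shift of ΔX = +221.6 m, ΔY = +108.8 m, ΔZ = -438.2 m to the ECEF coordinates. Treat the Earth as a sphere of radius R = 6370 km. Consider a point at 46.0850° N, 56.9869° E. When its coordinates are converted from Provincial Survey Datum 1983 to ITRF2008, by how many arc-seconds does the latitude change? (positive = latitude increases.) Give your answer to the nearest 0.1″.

sin φ = 0.720370, cos φ = 0.693590, sin λ = 0.838546, cos λ = 0.544831.
North component: ΔN = −sin φ cos λ·ΔX − sin φ sin λ·ΔY + cos φ·ΔZ = −(0.720370)(0.544831)(221.6) − (0.720370)(0.838546)(108.8) + (0.693590)(-438.2) = -456.63 m.
1° of latitude spans πR/180 = 111177 m, so Δφ = -456.63 / 111177 × 3600 = -14.786″.

Δφ = -14.8″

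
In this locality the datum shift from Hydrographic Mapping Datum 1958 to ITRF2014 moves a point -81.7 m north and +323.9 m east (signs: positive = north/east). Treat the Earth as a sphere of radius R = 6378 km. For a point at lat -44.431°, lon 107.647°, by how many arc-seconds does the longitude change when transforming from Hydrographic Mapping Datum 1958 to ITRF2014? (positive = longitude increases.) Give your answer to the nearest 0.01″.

At latitude -44.431°, cos φ = 0.714094.
One radian of longitude at latitude φ spans R cos φ, so Δλ = ΔE / (R cos φ) = 323.9 / (6378000 × 0.714094) = 7.1117e-05 rad = 14.669″.

Δλ = 14.67″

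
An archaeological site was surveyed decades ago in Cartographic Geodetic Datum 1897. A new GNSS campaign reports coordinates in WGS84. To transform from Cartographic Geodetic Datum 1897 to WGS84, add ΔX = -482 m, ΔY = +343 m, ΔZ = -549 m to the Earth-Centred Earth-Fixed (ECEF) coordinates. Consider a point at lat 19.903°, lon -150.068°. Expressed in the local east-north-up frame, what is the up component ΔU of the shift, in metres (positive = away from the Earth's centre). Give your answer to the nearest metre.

The local up (radial) axis is (cos φ cos λ, cos φ sin λ, sin φ), giving ΔU = 392.760 − 160.925 − 186.895 = 44.94 m.

ΔU = 45 m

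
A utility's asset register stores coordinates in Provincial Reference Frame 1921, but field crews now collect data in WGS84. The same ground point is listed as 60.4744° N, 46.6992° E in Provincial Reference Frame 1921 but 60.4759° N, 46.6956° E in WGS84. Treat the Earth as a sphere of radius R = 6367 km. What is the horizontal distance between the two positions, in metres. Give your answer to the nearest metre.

258 m

Δφ = 60.4759° − 60.4744° = +0.0015°; Δλ = 46.6956° − 46.6992° = -0.0036°.
1° along a meridian = πR/180 = 111125 m.
ΔN = Δφ × 111125 = 166.7 m; ΔE = Δλ × 111125 × cos(60.4744°) = -0.0036 × 111125 × 0.492812 = -197.1 m.
Distance = √(ΔE² + ΔN²) = √((-197.1)² + 166.7²) = 258.2 m.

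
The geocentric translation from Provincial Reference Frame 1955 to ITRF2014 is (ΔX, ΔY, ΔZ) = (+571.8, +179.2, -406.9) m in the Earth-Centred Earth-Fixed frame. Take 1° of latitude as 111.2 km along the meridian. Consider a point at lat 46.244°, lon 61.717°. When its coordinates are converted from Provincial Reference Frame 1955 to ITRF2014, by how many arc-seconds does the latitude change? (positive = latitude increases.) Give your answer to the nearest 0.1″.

sin φ = 0.722292, cos φ = 0.691589, sin λ = 0.880618, cos λ = 0.473827.
North component: ΔN = −sin φ cos λ·ΔX − sin φ sin λ·ΔY + cos φ·ΔZ = −(0.722292)(0.473827)(571.8) − (0.722292)(0.880618)(179.2) + (0.691589)(-406.9) = -591.08 m.
1° of latitude spans 111200 m, so Δφ = -591.08 / 111200 × 3600 = -19.136″.

Δφ = -19.1″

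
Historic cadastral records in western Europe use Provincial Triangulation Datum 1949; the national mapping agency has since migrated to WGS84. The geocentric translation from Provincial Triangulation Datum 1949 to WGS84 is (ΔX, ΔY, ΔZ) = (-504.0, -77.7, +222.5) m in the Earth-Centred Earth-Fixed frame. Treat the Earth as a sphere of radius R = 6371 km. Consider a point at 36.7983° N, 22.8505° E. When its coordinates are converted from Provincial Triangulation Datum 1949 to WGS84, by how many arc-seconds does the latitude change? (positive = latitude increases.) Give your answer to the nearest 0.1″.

sin φ = 0.599000, cos φ = 0.800749, sin λ = 0.388328, cos λ = 0.921521.
North component: ΔN = −sin φ cos λ·ΔX − sin φ sin λ·ΔY + cos φ·ΔZ = −(0.599000)(0.921521)(-504.0) − (0.599000)(0.388328)(-77.7) + (0.800749)(222.5) = 474.44 m.
1° of latitude spans πR/180 = 111195 m, so Δφ = 474.44 / 111195 × 3600 = 15.360″.

Δφ = 15.4″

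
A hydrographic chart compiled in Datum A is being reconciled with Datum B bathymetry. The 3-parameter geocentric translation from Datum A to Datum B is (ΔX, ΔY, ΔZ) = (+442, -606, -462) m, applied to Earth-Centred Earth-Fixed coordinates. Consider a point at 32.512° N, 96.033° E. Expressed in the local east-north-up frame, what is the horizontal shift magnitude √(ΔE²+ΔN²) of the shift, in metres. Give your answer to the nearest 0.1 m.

378.1 m

The local east axis at (φ, λ) is (−sin λ, cos λ, 0), so ΔE = −sin(96.033°)·442 + cos(96.033°)·(-606) = -375.86 m.
The local north axis is (−sin φ cos λ, −sin φ sin λ, cos φ), giving ΔN = 24.968 + 323.907 − 389.595 = -40.72 m.
Horizontal magnitude = √(ΔE² + ΔN²) = √((-375.86)² + (-40.72)²) = 378.06 m.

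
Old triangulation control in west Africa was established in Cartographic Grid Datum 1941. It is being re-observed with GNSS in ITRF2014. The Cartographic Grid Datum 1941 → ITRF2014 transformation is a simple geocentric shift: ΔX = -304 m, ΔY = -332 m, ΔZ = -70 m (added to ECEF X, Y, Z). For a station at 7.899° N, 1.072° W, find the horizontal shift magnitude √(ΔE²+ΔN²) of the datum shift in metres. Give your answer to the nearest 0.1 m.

The local east axis at (φ, λ) is (−sin λ, cos λ, 0), so ΔE = −sin(-1.072°)·(-304) + cos(-1.072°)·(-332) = -337.63 m.
The local north axis is (−sin φ cos λ, −sin φ sin λ, cos φ), giving ΔN = 41.771 − 0.854 − 69.336 = -28.42 m.
Horizontal magnitude = √(ΔE² + ΔN²) = √((-337.63)² + (-28.42)²) = 338.82 m.

338.8 m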